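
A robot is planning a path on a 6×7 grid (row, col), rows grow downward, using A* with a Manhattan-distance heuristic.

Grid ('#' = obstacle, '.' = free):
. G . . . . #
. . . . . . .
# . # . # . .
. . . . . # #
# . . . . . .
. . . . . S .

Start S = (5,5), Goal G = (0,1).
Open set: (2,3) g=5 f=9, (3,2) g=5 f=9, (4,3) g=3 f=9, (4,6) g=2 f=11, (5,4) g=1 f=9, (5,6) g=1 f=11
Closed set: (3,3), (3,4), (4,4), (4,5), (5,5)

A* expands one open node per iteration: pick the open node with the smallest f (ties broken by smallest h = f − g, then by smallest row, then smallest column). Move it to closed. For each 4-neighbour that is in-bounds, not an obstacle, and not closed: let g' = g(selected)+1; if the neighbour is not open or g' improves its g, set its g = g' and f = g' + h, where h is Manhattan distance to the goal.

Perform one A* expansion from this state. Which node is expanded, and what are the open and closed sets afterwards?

expanded=(2,3); open=[(1,3) g=6 f=9, (3,2) g=5 f=9, (4,3) g=3 f=9, (4,6) g=2 f=11, (5,4) g=1 f=9, (5,6) g=1 f=11]; closed=[(2,3), (3,3), (3,4), (4,4), (4,5), (5,5)]

step 1: expand (2,3) (f=9, h=4) → closed; open now [(1,3) g=6 f=9, (3,2) g=5 f=9, (4,3) g=3 f=9, (4,6) g=2 f=11, (5,4) g=1 f=9, (5,6) g=1 f=11]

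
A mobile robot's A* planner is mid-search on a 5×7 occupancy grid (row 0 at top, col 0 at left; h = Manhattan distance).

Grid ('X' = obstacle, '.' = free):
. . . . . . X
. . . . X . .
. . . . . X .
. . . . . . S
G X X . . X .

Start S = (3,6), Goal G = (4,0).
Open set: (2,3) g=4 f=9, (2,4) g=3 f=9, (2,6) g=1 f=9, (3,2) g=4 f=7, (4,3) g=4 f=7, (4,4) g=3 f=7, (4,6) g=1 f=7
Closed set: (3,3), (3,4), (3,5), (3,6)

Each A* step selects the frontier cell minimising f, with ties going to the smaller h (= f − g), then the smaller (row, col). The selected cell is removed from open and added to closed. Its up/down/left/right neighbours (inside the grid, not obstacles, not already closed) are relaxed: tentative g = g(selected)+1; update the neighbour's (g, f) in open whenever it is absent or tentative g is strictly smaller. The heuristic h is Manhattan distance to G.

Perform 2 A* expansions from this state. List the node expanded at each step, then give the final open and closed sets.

order=[(3,2) → (3,1)]; open=[(2,1) g=6 f=9, (2,2) g=5 f=9, (2,3) g=4 f=9, (2,4) g=3 f=9, (2,6) g=1 f=9, (3,0) g=6 f=7, (4,3) g=4 f=7, (4,4) g=3 f=7, (4,6) g=1 f=7]; closed=[(3,1), (3,2), (3,3), (3,4), (3,5), (3,6)]

step 1: expand (3,2) (f=7, h=3) → closed; open now [(2,2) g=5 f=9, (2,3) g=4 f=9, (2,4) g=3 f=9, (2,6) g=1 f=9, (3,1) g=5 f=7, (4,3) g=4 f=7, (4,4) g=3 f=7, (4,6) g=1 f=7]
step 2: expand (3,1) (f=7, h=2) → closed; open now [(2,1) g=6 f=9, (2,2) g=5 f=9, (2,3) g=4 f=9, (2,4) g=3 f=9, (2,6) g=1 f=9, (3,0) g=6 f=7, (4,3) g=4 f=7, (4,4) g=3 f=7, (4,6) g=1 f=7]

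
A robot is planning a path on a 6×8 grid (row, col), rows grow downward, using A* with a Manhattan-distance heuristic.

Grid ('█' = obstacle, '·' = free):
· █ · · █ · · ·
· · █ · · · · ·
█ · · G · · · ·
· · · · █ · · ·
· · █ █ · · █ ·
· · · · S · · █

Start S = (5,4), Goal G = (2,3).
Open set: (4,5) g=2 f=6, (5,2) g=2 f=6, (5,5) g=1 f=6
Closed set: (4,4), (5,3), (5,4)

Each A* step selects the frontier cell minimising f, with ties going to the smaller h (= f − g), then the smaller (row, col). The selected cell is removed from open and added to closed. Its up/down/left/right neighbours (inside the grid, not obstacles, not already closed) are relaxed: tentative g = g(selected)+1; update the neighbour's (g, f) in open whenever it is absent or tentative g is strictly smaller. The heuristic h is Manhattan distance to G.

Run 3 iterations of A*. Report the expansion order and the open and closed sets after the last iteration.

step 1: expand (4,5) (f=6, h=4) → closed; open now [(3,5) g=3 f=6, (5,2) g=2 f=6, (5,5) g=1 f=6]
step 2: expand (3,5) (f=6, h=3) → closed; open now [(2,5) g=4 f=6, (3,6) g=4 f=8, (5,2) g=2 f=6, (5,5) g=1 f=6]
step 3: expand (2,5) (f=6, h=2) → closed; open now [(1,5) g=5 f=8, (2,4) g=5 f=6, (2,6) g=5 f=8, (3,6) g=4 f=8, (5,2) g=2 f=6, (5,5) g=1 f=6]

order=[(4,5) → (3,5) → (2,5)]; open=[(1,5) g=5 f=8, (2,4) g=5 f=6, (2,6) g=5 f=8, (3,6) g=4 f=8, (5,2) g=2 f=6, (5,5) g=1 f=6]; closed=[(2,5), (3,5), (4,4), (4,5), (5,3), (5,4)]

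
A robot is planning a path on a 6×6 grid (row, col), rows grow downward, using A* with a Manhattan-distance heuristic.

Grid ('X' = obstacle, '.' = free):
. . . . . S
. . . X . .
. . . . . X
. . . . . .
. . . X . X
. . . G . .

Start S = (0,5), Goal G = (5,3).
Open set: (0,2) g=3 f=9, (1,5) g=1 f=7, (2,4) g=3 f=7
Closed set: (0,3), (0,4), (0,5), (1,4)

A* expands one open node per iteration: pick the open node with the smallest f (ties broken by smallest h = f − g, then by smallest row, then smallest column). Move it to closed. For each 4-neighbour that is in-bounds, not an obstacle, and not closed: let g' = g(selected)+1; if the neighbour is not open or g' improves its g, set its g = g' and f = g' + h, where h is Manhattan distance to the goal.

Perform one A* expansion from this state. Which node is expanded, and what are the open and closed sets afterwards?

expanded=(2,4); open=[(0,2) g=3 f=9, (1,5) g=1 f=7, (2,3) g=4 f=7, (3,4) g=4 f=7]; closed=[(0,3), (0,4), (0,5), (1,4), (2,4)]

step 1: expand (2,4) (f=7, h=4) → closed; open now [(0,2) g=3 f=9, (1,5) g=1 f=7, (2,3) g=4 f=7, (3,4) g=4 f=7]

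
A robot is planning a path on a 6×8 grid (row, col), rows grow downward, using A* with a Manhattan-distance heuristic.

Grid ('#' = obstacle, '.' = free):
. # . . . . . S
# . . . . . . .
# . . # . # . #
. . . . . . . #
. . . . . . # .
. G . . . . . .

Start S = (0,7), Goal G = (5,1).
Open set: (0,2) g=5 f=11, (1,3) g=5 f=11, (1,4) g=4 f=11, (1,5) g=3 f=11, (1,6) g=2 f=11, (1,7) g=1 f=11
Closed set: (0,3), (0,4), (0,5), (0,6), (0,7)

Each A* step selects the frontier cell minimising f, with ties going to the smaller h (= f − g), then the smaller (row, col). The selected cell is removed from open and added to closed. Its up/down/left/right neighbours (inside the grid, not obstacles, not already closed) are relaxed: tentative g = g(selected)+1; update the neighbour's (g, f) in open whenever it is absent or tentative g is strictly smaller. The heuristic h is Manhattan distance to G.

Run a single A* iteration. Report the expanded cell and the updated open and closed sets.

expanded=(0,2); open=[(1,2) g=6 f=11, (1,3) g=5 f=11, (1,4) g=4 f=11, (1,5) g=3 f=11, (1,6) g=2 f=11, (1,7) g=1 f=11]; closed=[(0,2), (0,3), (0,4), (0,5), (0,6), (0,7)]

step 1: expand (0,2) (f=11, h=6) → closed; open now [(1,2) g=6 f=11, (1,3) g=5 f=11, (1,4) g=4 f=11, (1,5) g=3 f=11, (1,6) g=2 f=11, (1,7) g=1 f=11]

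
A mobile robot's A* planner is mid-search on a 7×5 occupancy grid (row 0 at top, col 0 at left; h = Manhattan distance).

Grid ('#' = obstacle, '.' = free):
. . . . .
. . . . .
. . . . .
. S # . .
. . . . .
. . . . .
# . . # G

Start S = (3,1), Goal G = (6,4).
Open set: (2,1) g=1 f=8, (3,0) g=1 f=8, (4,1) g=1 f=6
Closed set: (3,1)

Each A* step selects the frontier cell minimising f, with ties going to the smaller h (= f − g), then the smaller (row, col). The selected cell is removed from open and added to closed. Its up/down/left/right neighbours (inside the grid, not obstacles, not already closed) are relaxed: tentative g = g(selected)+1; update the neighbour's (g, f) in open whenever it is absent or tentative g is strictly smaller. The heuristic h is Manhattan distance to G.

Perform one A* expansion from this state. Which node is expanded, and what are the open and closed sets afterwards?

step 1: expand (4,1) (f=6, h=5) → closed; open now [(2,1) g=1 f=8, (3,0) g=1 f=8, (4,0) g=2 f=8, (4,2) g=2 f=6, (5,1) g=2 f=6]

expanded=(4,1); open=[(2,1) g=1 f=8, (3,0) g=1 f=8, (4,0) g=2 f=8, (4,2) g=2 f=6, (5,1) g=2 f=6]; closed=[(3,1), (4,1)]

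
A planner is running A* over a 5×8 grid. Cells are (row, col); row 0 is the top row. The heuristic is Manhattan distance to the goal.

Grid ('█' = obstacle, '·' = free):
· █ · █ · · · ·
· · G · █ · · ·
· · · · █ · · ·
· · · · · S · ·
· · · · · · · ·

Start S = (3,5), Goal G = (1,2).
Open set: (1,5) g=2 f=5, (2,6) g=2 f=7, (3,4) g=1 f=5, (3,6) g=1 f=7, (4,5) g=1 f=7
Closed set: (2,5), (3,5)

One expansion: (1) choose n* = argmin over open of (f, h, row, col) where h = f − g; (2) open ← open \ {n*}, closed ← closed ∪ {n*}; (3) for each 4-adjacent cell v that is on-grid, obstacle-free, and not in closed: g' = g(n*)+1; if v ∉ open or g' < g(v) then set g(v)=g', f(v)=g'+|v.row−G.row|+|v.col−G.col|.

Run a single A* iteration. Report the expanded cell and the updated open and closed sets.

expanded=(1,5); open=[(0,5) g=3 f=7, (1,6) g=3 f=7, (2,6) g=2 f=7, (3,4) g=1 f=5, (3,6) g=1 f=7, (4,5) g=1 f=7]; closed=[(1,5), (2,5), (3,5)]

step 1: expand (1,5) (f=5, h=3) → closed; open now [(0,5) g=3 f=7, (1,6) g=3 f=7, (2,6) g=2 f=7, (3,4) g=1 f=5, (3,6) g=1 f=7, (4,5) g=1 f=7]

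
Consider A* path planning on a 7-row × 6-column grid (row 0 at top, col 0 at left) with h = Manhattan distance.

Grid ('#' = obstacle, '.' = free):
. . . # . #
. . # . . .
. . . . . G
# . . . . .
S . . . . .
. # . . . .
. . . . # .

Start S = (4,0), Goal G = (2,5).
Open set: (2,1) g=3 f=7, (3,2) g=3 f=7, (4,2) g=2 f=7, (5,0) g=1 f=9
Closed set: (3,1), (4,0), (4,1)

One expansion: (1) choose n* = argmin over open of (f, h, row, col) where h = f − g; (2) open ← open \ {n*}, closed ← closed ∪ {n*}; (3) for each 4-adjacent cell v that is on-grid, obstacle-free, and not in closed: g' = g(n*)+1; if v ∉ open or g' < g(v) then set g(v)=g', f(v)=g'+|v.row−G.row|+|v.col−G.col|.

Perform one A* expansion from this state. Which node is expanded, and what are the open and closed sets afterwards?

expanded=(2,1); open=[(1,1) g=4 f=9, (2,0) g=4 f=9, (2,2) g=4 f=7, (3,2) g=3 f=7, (4,2) g=2 f=7, (5,0) g=1 f=9]; closed=[(2,1), (3,1), (4,0), (4,1)]

step 1: expand (2,1) (f=7, h=4) → closed; open now [(1,1) g=4 f=9, (2,0) g=4 f=9, (2,2) g=4 f=7, (3,2) g=3 f=7, (4,2) g=2 f=7, (5,0) g=1 f=9]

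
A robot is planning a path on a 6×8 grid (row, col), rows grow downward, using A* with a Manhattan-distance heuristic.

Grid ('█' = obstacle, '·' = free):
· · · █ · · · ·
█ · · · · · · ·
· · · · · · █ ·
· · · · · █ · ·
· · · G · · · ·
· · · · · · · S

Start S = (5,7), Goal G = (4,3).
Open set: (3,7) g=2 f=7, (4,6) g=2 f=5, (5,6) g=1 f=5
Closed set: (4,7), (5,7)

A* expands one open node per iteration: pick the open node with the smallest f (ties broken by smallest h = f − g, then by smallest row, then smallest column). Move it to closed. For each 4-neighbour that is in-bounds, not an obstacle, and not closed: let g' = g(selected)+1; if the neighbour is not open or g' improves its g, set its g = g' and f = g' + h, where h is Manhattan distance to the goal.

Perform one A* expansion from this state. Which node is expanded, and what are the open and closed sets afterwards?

expanded=(4,6); open=[(3,6) g=3 f=7, (3,7) g=2 f=7, (4,5) g=3 f=5, (5,6) g=1 f=5]; closed=[(4,6), (4,7), (5,7)]

step 1: expand (4,6) (f=5, h=3) → closed; open now [(3,6) g=3 f=7, (3,7) g=2 f=7, (4,5) g=3 f=5, (5,6) g=1 f=5]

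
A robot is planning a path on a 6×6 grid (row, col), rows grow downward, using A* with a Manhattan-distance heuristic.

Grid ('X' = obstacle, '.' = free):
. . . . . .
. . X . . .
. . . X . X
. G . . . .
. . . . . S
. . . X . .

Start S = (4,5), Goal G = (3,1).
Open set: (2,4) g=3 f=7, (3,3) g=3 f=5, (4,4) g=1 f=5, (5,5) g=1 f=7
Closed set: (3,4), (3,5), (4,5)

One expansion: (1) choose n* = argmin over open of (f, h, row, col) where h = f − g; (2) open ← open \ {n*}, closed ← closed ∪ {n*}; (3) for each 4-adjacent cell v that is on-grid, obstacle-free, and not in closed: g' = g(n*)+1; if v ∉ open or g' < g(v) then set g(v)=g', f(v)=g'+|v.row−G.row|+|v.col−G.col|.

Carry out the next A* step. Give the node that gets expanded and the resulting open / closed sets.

step 1: expand (3,3) (f=5, h=2) → closed; open now [(2,4) g=3 f=7, (3,2) g=4 f=5, (4,3) g=4 f=7, (4,4) g=1 f=5, (5,5) g=1 f=7]

expanded=(3,3); open=[(2,4) g=3 f=7, (3,2) g=4 f=5, (4,3) g=4 f=7, (4,4) g=1 f=5, (5,5) g=1 f=7]; closed=[(3,3), (3,4), (3,5), (4,5)]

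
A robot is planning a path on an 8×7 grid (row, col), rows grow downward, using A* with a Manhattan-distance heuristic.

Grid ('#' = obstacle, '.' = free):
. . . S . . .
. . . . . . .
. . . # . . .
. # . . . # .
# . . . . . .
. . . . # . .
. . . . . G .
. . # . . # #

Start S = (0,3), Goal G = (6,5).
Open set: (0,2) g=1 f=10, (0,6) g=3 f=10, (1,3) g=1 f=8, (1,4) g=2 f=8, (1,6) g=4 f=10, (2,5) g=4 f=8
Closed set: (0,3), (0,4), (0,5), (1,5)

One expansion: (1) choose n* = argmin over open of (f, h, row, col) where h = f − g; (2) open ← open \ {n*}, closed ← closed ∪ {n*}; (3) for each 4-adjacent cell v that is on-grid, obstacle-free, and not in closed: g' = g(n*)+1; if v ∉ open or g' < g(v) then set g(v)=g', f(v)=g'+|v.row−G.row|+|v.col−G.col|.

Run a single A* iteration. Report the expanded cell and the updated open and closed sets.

expanded=(2,5); open=[(0,2) g=1 f=10, (0,6) g=3 f=10, (1,3) g=1 f=8, (1,4) g=2 f=8, (1,6) g=4 f=10, (2,4) g=5 f=10, (2,6) g=5 f=10]; closed=[(0,3), (0,4), (0,5), (1,5), (2,5)]

step 1: expand (2,5) (f=8, h=4) → closed; open now [(0,2) g=1 f=10, (0,6) g=3 f=10, (1,3) g=1 f=8, (1,4) g=2 f=8, (1,6) g=4 f=10, (2,4) g=5 f=10, (2,6) g=5 f=10]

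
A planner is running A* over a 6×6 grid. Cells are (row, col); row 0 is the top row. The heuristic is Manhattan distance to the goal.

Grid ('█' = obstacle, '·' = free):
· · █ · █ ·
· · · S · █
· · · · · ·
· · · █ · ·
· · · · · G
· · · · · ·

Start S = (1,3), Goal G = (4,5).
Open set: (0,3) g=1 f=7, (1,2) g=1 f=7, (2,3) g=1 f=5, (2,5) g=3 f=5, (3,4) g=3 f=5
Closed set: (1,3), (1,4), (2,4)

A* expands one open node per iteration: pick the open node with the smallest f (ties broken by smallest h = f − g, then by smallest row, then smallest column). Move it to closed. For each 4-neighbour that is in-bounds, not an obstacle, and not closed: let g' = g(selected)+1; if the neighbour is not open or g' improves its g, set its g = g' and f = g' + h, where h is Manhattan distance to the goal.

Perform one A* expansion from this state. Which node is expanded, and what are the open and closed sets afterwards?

expanded=(2,5); open=[(0,3) g=1 f=7, (1,2) g=1 f=7, (2,3) g=1 f=5, (3,4) g=3 f=5, (3,5) g=4 f=5]; closed=[(1,3), (1,4), (2,4), (2,5)]

step 1: expand (2,5) (f=5, h=2) → closed; open now [(0,3) g=1 f=7, (1,2) g=1 f=7, (2,3) g=1 f=5, (3,4) g=3 f=5, (3,5) g=4 f=5]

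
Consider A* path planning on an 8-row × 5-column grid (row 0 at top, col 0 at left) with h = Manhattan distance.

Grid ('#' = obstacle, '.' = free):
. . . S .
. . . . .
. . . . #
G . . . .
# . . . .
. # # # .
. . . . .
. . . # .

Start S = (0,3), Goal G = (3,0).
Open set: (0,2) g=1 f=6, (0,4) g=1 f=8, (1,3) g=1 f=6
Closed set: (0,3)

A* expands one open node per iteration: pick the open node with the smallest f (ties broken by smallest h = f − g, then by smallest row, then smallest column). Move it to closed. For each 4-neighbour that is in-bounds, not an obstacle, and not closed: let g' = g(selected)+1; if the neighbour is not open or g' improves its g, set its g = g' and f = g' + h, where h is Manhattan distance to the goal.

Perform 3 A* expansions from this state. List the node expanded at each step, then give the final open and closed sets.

step 1: expand (0,2) (f=6, h=5) → closed; open now [(0,1) g=2 f=6, (0,4) g=1 f=8, (1,2) g=2 f=6, (1,3) g=1 f=6]
step 2: expand (0,1) (f=6, h=4) → closed; open now [(0,0) g=3 f=6, (0,4) g=1 f=8, (1,1) g=3 f=6, (1,2) g=2 f=6, (1,3) g=1 f=6]
step 3: expand (0,0) (f=6, h=3) → closed; open now [(0,4) g=1 f=8, (1,0) g=4 f=6, (1,1) g=3 f=6, (1,2) g=2 f=6, (1,3) g=1 f=6]

order=[(0,2) → (0,1) → (0,0)]; open=[(0,4) g=1 f=8, (1,0) g=4 f=6, (1,1) g=3 f=6, (1,2) g=2 f=6, (1,3) g=1 f=6]; closed=[(0,0), (0,1), (0,2), (0,3)]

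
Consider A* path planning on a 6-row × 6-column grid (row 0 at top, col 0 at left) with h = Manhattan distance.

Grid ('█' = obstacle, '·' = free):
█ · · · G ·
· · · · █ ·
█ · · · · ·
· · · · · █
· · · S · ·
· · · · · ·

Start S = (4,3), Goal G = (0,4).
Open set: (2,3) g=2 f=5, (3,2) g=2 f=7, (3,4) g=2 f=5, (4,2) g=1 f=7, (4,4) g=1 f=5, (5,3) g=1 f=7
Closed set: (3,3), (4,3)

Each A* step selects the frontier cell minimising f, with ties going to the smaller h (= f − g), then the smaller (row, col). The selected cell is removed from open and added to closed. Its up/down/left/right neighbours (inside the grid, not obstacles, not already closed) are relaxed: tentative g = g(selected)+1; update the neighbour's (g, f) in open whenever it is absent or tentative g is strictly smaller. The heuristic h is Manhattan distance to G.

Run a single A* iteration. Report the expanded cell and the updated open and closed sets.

expanded=(2,3); open=[(1,3) g=3 f=5, (2,2) g=3 f=7, (2,4) g=3 f=5, (3,2) g=2 f=7, (3,4) g=2 f=5, (4,2) g=1 f=7, (4,4) g=1 f=5, (5,3) g=1 f=7]; closed=[(2,3), (3,3), (4,3)]

step 1: expand (2,3) (f=5, h=3) → closed; open now [(1,3) g=3 f=5, (2,2) g=3 f=7, (2,4) g=3 f=5, (3,2) g=2 f=7, (3,4) g=2 f=5, (4,2) g=1 f=7, (4,4) g=1 f=5, (5,3) g=1 f=7]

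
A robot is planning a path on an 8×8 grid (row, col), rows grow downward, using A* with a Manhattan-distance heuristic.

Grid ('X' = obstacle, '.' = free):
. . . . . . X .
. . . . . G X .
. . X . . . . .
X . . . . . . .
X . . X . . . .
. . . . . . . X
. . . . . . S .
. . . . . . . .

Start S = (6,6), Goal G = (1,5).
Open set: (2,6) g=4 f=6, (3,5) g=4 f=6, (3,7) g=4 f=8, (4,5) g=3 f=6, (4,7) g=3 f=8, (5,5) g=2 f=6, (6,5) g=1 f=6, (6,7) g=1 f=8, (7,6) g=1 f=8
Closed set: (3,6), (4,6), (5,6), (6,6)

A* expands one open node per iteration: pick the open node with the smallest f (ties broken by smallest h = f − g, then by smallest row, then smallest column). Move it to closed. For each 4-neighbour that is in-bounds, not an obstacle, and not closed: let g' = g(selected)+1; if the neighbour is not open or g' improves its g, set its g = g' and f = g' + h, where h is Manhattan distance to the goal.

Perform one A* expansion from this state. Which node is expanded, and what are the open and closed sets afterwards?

expanded=(2,6); open=[(2,5) g=5 f=6, (2,7) g=5 f=8, (3,5) g=4 f=6, (3,7) g=4 f=8, (4,5) g=3 f=6, (4,7) g=3 f=8, (5,5) g=2 f=6, (6,5) g=1 f=6, (6,7) g=1 f=8, (7,6) g=1 f=8]; closed=[(2,6), (3,6), (4,6), (5,6), (6,6)]

step 1: expand (2,6) (f=6, h=2) → closed; open now [(2,5) g=5 f=6, (2,7) g=5 f=8, (3,5) g=4 f=6, (3,7) g=4 f=8, (4,5) g=3 f=6, (4,7) g=3 f=8, (5,5) g=2 f=6, (6,5) g=1 f=6, (6,7) g=1 f=8, (7,6) g=1 f=8]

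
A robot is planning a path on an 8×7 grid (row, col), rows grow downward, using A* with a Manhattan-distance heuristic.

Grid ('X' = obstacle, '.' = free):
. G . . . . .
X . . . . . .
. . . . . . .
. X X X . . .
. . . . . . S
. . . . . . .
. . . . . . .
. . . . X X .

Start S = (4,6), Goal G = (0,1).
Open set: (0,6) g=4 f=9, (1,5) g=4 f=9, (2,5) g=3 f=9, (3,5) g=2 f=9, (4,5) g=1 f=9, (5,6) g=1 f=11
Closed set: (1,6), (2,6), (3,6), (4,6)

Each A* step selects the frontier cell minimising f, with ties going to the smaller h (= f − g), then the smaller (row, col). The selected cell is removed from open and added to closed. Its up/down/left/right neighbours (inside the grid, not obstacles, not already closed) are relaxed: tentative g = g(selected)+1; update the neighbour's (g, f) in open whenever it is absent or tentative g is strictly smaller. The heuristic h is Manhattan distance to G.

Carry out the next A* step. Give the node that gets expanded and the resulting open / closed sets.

expanded=(0,6); open=[(0,5) g=5 f=9, (1,5) g=4 f=9, (2,5) g=3 f=9, (3,5) g=2 f=9, (4,5) g=1 f=9, (5,6) g=1 f=11]; closed=[(0,6), (1,6), (2,6), (3,6), (4,6)]

step 1: expand (0,6) (f=9, h=5) → closed; open now [(0,5) g=5 f=9, (1,5) g=4 f=9, (2,5) g=3 f=9, (3,5) g=2 f=9, (4,5) g=1 f=9, (5,6) g=1 f=11]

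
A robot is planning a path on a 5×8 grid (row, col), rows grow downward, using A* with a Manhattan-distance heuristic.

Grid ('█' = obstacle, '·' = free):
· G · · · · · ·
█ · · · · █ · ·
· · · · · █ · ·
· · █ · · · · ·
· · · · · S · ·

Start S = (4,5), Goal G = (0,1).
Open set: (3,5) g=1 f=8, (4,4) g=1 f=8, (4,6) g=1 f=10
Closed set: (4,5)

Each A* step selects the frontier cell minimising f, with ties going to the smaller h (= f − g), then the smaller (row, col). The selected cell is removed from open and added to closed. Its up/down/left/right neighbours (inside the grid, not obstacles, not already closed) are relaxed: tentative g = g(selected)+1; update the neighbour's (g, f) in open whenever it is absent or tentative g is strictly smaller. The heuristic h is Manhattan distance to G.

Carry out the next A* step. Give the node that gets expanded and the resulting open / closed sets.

step 1: expand (3,5) (f=8, h=7) → closed; open now [(3,4) g=2 f=8, (3,6) g=2 f=10, (4,4) g=1 f=8, (4,6) g=1 f=10]

expanded=(3,5); open=[(3,4) g=2 f=8, (3,6) g=2 f=10, (4,4) g=1 f=8, (4,6) g=1 f=10]; closed=[(3,5), (4,5)]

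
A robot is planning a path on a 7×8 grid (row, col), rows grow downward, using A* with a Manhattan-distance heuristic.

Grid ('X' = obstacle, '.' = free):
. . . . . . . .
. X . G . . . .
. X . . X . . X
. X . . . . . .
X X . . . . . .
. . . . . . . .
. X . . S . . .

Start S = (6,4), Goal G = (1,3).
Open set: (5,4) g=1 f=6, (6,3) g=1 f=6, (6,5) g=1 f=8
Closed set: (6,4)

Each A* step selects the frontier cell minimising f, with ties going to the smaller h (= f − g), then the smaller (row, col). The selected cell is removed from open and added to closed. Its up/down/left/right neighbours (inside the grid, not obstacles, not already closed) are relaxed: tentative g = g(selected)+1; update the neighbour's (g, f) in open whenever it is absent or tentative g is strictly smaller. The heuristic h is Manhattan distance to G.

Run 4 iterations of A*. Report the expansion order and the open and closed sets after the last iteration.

step 1: expand (5,4) (f=6, h=5) → closed; open now [(4,4) g=2 f=6, (5,3) g=2 f=6, (5,5) g=2 f=8, (6,3) g=1 f=6, (6,5) g=1 f=8]
step 2: expand (4,4) (f=6, h=4) → closed; open now [(3,4) g=3 f=6, (4,3) g=3 f=6, (4,5) g=3 f=8, (5,3) g=2 f=6, (5,5) g=2 f=8, (6,3) g=1 f=6, (6,5) g=1 f=8]
step 3: expand (3,4) (f=6, h=3) → closed; open now [(3,3) g=4 f=6, (3,5) g=4 f=8, (4,3) g=3 f=6, (4,5) g=3 f=8, (5,3) g=2 f=6, (5,5) g=2 f=8, (6,3) g=1 f=6, (6,5) g=1 f=8]
step 4: expand (3,3) (f=6, h=2) → closed; open now [(2,3) g=5 f=6, (3,2) g=5 f=8, (3,5) g=4 f=8, (4,3) g=3 f=6, (4,5) g=3 f=8, (5,3) g=2 f=6, (5,5) g=2 f=8, (6,3) g=1 f=6, (6,5) g=1 f=8]

order=[(5,4) → (4,4) → (3,4) → (3,3)]; open=[(2,3) g=5 f=6, (3,2) g=5 f=8, (3,5) g=4 f=8, (4,3) g=3 f=6, (4,5) g=3 f=8, (5,3) g=2 f=6, (5,5) g=2 f=8, (6,3) g=1 f=6, (6,5) g=1 f=8]; closed=[(3,3), (3,4), (4,4), (5,4), (6,4)]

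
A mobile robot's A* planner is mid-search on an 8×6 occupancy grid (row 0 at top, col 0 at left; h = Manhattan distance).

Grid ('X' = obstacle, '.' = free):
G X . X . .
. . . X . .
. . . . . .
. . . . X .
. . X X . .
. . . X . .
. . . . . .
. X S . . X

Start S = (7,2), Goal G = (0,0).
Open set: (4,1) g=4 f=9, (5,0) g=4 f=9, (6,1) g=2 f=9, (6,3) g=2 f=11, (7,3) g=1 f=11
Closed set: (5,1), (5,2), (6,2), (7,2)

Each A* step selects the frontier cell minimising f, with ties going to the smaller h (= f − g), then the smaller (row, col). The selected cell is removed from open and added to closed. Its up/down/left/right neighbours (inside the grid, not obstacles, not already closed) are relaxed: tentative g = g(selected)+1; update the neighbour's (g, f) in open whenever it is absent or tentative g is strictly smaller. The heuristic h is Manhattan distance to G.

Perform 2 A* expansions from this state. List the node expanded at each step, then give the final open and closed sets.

order=[(4,1) → (3,1)]; open=[(2,1) g=6 f=9, (3,0) g=6 f=9, (3,2) g=6 f=11, (4,0) g=5 f=9, (5,0) g=4 f=9, (6,1) g=2 f=9, (6,3) g=2 f=11, (7,3) g=1 f=11]; closed=[(3,1), (4,1), (5,1), (5,2), (6,2), (7,2)]

step 1: expand (4,1) (f=9, h=5) → closed; open now [(3,1) g=5 f=9, (4,0) g=5 f=9, (5,0) g=4 f=9, (6,1) g=2 f=9, (6,3) g=2 f=11, (7,3) g=1 f=11]
step 2: expand (3,1) (f=9, h=4) → closed; open now [(2,1) g=6 f=9, (3,0) g=6 f=9, (3,2) g=6 f=11, (4,0) g=5 f=9, (5,0) g=4 f=9, (6,1) g=2 f=9, (6,3) g=2 f=11, (7,3) g=1 f=11]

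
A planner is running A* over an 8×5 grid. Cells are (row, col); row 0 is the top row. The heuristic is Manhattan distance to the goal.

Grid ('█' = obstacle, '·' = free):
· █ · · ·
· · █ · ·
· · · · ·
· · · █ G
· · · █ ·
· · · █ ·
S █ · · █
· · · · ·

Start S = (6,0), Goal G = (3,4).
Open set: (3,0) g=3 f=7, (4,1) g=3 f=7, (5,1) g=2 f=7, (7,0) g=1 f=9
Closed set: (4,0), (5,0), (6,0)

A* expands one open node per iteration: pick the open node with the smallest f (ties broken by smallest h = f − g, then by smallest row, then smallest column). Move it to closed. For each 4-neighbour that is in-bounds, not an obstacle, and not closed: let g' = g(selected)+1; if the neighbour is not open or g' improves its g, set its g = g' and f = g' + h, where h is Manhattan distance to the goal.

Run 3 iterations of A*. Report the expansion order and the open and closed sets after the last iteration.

order=[(3,0) → (3,1) → (3,2)]; open=[(2,0) g=4 f=9, (2,1) g=5 f=9, (2,2) g=6 f=9, (4,1) g=3 f=7, (4,2) g=6 f=9, (5,1) g=2 f=7, (7,0) g=1 f=9]; closed=[(3,0), (3,1), (3,2), (4,0), (5,0), (6,0)]

step 1: expand (3,0) (f=7, h=4) → closed; open now [(2,0) g=4 f=9, (3,1) g=4 f=7, (4,1) g=3 f=7, (5,1) g=2 f=7, (7,0) g=1 f=9]
step 2: expand (3,1) (f=7, h=3) → closed; open now [(2,0) g=4 f=9, (2,1) g=5 f=9, (3,2) g=5 f=7, (4,1) g=3 f=7, (5,1) g=2 f=7, (7,0) g=1 f=9]
step 3: expand (3,2) (f=7, h=2) → closed; open now [(2,0) g=4 f=9, (2,1) g=5 f=9, (2,2) g=6 f=9, (4,1) g=3 f=7, (4,2) g=6 f=9, (5,1) g=2 f=7, (7,0) g=1 f=9]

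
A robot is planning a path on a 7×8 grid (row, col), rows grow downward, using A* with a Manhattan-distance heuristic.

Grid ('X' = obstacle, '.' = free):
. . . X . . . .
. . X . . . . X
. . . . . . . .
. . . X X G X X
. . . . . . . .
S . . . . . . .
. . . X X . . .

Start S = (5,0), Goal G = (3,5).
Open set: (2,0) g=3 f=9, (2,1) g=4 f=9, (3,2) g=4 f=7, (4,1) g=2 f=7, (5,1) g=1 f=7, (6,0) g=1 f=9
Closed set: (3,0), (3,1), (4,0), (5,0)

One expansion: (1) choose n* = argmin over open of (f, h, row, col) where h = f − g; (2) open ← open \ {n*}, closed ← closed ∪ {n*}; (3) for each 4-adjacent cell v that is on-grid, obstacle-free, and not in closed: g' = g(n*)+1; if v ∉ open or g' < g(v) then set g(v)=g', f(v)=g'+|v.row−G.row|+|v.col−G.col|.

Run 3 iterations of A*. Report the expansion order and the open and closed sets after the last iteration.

step 1: expand (3,2) (f=7, h=3) → closed; open now [(2,0) g=3 f=9, (2,1) g=4 f=9, (2,2) g=5 f=9, (4,1) g=2 f=7, (4,2) g=5 f=9, (5,1) g=1 f=7, (6,0) g=1 f=9]
step 2: expand (4,1) (f=7, h=5) → closed; open now [(2,0) g=3 f=9, (2,1) g=4 f=9, (2,2) g=5 f=9, (4,2) g=3 f=7, (5,1) g=1 f=7, (6,0) g=1 f=9]
step 3: expand (4,2) (f=7, h=4) → closed; open now [(2,0) g=3 f=9, (2,1) g=4 f=9, (2,2) g=5 f=9, (4,3) g=4 f=7, (5,1) g=1 f=7, (5,2) g=4 f=9, (6,0) g=1 f=9]

order=[(3,2) → (4,1) → (4,2)]; open=[(2,0) g=3 f=9, (2,1) g=4 f=9, (2,2) g=5 f=9, (4,3) g=4 f=7, (5,1) g=1 f=7, (5,2) g=4 f=9, (6,0) g=1 f=9]; closed=[(3,0), (3,1), (3,2), (4,0), (4,1), (4,2), (5,0)]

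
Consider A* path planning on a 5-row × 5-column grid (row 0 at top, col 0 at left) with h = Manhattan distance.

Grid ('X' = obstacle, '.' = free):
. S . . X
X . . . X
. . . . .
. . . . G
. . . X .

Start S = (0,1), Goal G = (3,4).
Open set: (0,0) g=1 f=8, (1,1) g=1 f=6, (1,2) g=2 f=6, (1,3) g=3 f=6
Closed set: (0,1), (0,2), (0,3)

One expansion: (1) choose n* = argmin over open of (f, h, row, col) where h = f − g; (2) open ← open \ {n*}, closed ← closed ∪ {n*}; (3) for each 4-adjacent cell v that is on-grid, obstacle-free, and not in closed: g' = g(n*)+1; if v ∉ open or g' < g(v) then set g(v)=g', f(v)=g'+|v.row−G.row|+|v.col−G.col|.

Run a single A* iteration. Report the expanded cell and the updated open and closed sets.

expanded=(1,3); open=[(0,0) g=1 f=8, (1,1) g=1 f=6, (1,2) g=2 f=6, (2,3) g=4 f=6]; closed=[(0,1), (0,2), (0,3), (1,3)]

step 1: expand (1,3) (f=6, h=3) → closed; open now [(0,0) g=1 f=8, (1,1) g=1 f=6, (1,2) g=2 f=6, (2,3) g=4 f=6]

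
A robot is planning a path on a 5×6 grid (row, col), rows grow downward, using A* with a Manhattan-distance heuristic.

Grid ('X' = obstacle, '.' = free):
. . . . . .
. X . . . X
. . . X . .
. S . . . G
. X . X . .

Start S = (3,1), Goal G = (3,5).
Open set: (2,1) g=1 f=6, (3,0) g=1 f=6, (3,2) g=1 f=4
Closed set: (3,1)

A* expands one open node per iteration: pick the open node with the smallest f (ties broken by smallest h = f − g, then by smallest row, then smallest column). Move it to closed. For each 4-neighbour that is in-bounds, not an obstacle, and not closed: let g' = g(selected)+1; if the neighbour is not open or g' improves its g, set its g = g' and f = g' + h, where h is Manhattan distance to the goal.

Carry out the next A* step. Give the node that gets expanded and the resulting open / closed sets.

expanded=(3,2); open=[(2,1) g=1 f=6, (2,2) g=2 f=6, (3,0) g=1 f=6, (3,3) g=2 f=4, (4,2) g=2 f=6]; closed=[(3,1), (3,2)]

step 1: expand (3,2) (f=4, h=3) → closed; open now [(2,1) g=1 f=6, (2,2) g=2 f=6, (3,0) g=1 f=6, (3,3) g=2 f=4, (4,2) g=2 f=6]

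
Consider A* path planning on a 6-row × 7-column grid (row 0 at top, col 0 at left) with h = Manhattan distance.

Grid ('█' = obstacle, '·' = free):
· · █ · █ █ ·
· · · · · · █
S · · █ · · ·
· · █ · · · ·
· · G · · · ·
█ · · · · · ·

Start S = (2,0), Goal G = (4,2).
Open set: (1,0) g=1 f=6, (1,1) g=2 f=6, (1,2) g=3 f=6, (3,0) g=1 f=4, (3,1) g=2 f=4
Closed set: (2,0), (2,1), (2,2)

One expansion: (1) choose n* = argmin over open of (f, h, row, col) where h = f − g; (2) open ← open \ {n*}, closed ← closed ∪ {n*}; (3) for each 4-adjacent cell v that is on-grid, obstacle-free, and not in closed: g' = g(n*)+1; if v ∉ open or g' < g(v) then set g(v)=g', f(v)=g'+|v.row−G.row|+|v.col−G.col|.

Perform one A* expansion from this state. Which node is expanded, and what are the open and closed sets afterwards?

step 1: expand (3,1) (f=4, h=2) → closed; open now [(1,0) g=1 f=6, (1,1) g=2 f=6, (1,2) g=3 f=6, (3,0) g=1 f=4, (4,1) g=3 f=4]

expanded=(3,1); open=[(1,0) g=1 f=6, (1,1) g=2 f=6, (1,2) g=3 f=6, (3,0) g=1 f=4, (4,1) g=3 f=4]; closed=[(2,0), (2,1), (2,2), (3,1)]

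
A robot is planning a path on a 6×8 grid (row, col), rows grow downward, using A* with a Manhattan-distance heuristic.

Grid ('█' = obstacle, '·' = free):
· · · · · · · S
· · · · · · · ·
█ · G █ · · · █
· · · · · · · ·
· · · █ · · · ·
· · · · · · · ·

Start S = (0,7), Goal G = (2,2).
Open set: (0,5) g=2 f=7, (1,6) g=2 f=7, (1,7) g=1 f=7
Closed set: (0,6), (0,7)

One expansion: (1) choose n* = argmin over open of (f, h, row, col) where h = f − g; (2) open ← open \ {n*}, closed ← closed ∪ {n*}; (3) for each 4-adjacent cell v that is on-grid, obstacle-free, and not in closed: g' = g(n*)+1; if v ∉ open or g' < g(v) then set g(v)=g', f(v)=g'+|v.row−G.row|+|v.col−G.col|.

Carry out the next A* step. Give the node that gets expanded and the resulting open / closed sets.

step 1: expand (0,5) (f=7, h=5) → closed; open now [(0,4) g=3 f=7, (1,5) g=3 f=7, (1,6) g=2 f=7, (1,7) g=1 f=7]

expanded=(0,5); open=[(0,4) g=3 f=7, (1,5) g=3 f=7, (1,6) g=2 f=7, (1,7) g=1 f=7]; closed=[(0,5), (0,6), (0,7)]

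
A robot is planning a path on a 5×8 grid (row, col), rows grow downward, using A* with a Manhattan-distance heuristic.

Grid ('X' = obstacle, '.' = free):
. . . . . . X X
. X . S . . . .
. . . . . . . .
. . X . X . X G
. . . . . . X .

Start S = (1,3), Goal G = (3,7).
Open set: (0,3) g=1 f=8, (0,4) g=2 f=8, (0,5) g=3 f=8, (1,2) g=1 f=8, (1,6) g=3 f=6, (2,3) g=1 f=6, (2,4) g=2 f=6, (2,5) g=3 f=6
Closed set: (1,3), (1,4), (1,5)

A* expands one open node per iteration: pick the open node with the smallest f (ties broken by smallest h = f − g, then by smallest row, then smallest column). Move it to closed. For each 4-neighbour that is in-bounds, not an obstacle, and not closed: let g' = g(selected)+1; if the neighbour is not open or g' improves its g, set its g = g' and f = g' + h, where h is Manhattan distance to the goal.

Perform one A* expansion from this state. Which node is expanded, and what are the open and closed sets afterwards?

step 1: expand (1,6) (f=6, h=3) → closed; open now [(0,3) g=1 f=8, (0,4) g=2 f=8, (0,5) g=3 f=8, (1,2) g=1 f=8, (1,7) g=4 f=6, (2,3) g=1 f=6, (2,4) g=2 f=6, (2,5) g=3 f=6, (2,6) g=4 f=6]

expanded=(1,6); open=[(0,3) g=1 f=8, (0,4) g=2 f=8, (0,5) g=3 f=8, (1,2) g=1 f=8, (1,7) g=4 f=6, (2,3) g=1 f=6, (2,4) g=2 f=6, (2,5) g=3 f=6, (2,6) g=4 f=6]; closed=[(1,3), (1,4), (1,5), (1,6)]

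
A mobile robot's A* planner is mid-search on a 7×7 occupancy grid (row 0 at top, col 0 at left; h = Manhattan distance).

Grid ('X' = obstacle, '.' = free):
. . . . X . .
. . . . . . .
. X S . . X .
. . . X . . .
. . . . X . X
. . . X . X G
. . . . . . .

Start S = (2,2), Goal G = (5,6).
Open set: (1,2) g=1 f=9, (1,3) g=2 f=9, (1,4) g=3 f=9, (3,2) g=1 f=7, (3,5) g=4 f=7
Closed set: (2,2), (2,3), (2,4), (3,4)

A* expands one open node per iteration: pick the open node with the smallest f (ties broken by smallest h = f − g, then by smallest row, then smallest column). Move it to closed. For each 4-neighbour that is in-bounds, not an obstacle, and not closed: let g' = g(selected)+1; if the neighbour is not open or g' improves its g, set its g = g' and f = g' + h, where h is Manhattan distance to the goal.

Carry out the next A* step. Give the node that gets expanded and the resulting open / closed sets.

step 1: expand (3,5) (f=7, h=3) → closed; open now [(1,2) g=1 f=9, (1,3) g=2 f=9, (1,4) g=3 f=9, (3,2) g=1 f=7, (3,6) g=5 f=7, (4,5) g=5 f=7]

expanded=(3,5); open=[(1,2) g=1 f=9, (1,3) g=2 f=9, (1,4) g=3 f=9, (3,2) g=1 f=7, (3,6) g=5 f=7, (4,5) g=5 f=7]; closed=[(2,2), (2,3), (2,4), (3,4), (3,5)]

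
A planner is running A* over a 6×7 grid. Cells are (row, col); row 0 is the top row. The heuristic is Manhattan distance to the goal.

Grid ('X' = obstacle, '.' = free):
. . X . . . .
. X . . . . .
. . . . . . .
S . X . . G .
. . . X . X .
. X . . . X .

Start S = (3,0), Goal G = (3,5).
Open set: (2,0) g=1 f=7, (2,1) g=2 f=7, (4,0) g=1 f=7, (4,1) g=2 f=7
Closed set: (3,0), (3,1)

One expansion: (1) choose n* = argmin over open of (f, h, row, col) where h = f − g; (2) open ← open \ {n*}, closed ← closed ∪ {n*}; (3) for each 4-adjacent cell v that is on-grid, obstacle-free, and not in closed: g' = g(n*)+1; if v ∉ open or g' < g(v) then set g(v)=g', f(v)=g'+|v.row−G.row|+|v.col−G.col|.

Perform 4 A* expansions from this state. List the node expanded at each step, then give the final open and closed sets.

order=[(2,1) → (2,2) → (2,3) → (2,4)]; open=[(1,2) g=4 f=9, (1,3) g=5 f=9, (1,4) g=6 f=9, (2,0) g=1 f=7, (2,5) g=6 f=7, (3,3) g=5 f=7, (3,4) g=6 f=7, (4,0) g=1 f=7, (4,1) g=2 f=7]; closed=[(2,1), (2,2), (2,3), (2,4), (3,0), (3,1)]

step 1: expand (2,1) (f=7, h=5) → closed; open now [(2,0) g=1 f=7, (2,2) g=3 f=7, (4,0) g=1 f=7, (4,1) g=2 f=7]
step 2: expand (2,2) (f=7, h=4) → closed; open now [(1,2) g=4 f=9, (2,0) g=1 f=7, (2,3) g=4 f=7, (4,0) g=1 f=7, (4,1) g=2 f=7]
step 3: expand (2,3) (f=7, h=3) → closed; open now [(1,2) g=4 f=9, (1,3) g=5 f=9, (2,0) g=1 f=7, (2,4) g=5 f=7, (3,3) g=5 f=7, (4,0) g=1 f=7, (4,1) g=2 f=7]
step 4: expand (2,4) (f=7, h=2) → closed; open now [(1,2) g=4 f=9, (1,3) g=5 f=9, (1,4) g=6 f=9, (2,0) g=1 f=7, (2,5) g=6 f=7, (3,3) g=5 f=7, (3,4) g=6 f=7, (4,0) g=1 f=7, (4,1) g=2 f=7]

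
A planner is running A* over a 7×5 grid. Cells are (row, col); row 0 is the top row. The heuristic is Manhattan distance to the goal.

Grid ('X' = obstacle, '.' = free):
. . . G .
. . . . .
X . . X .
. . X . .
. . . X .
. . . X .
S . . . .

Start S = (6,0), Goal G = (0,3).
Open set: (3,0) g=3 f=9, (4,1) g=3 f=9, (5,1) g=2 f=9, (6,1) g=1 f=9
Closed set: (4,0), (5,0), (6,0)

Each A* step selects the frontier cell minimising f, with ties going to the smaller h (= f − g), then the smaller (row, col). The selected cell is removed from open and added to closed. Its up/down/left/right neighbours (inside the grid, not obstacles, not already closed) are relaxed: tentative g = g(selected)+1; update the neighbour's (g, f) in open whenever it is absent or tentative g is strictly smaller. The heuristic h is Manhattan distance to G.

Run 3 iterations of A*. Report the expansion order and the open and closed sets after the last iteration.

step 1: expand (3,0) (f=9, h=6) → closed; open now [(3,1) g=4 f=9, (4,1) g=3 f=9, (5,1) g=2 f=9, (6,1) g=1 f=9]
step 2: expand (3,1) (f=9, h=5) → closed; open now [(2,1) g=5 f=9, (4,1) g=3 f=9, (5,1) g=2 f=9, (6,1) g=1 f=9]
step 3: expand (2,1) (f=9, h=4) → closed; open now [(1,1) g=6 f=9, (2,2) g=6 f=9, (4,1) g=3 f=9, (5,1) g=2 f=9, (6,1) g=1 f=9]

order=[(3,0) → (3,1) → (2,1)]; open=[(1,1) g=6 f=9, (2,2) g=6 f=9, (4,1) g=3 f=9, (5,1) g=2 f=9, (6,1) g=1 f=9]; closed=[(2,1), (3,0), (3,1), (4,0), (5,0), (6,0)]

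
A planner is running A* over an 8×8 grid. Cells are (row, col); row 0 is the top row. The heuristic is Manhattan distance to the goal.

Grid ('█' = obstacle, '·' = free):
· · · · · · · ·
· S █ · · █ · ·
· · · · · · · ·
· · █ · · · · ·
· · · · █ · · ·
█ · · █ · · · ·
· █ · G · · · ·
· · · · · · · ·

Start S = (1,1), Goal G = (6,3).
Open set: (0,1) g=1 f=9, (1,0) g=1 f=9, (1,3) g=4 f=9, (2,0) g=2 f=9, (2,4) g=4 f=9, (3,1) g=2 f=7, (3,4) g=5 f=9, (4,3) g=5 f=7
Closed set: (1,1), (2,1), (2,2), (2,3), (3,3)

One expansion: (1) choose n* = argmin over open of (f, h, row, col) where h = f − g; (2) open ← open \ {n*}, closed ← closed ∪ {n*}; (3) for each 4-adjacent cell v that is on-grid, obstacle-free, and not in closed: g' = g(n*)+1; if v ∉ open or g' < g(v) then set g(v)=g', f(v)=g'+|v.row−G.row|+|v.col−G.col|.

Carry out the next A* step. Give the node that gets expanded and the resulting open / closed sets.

expanded=(4,3); open=[(0,1) g=1 f=9, (1,0) g=1 f=9, (1,3) g=4 f=9, (2,0) g=2 f=9, (2,4) g=4 f=9, (3,1) g=2 f=7, (3,4) g=5 f=9, (4,2) g=6 f=9]; closed=[(1,1), (2,1), (2,2), (2,3), (3,3), (4,3)]

step 1: expand (4,3) (f=7, h=2) → closed; open now [(0,1) g=1 f=9, (1,0) g=1 f=9, (1,3) g=4 f=9, (2,0) g=2 f=9, (2,4) g=4 f=9, (3,1) g=2 f=7, (3,4) g=5 f=9, (4,2) g=6 f=9]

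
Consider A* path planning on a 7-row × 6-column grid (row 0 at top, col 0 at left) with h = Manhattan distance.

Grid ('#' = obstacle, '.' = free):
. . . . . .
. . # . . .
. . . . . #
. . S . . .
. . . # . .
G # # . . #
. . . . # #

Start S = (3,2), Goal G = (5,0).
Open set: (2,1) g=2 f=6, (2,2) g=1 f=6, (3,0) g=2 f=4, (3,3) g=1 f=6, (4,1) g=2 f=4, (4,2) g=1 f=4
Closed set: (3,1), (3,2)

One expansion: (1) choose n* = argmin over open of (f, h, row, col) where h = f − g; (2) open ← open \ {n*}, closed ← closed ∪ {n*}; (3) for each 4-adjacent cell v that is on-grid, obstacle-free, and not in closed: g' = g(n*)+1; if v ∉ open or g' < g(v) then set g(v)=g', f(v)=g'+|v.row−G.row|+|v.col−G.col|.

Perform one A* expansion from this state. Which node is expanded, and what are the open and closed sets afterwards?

expanded=(3,0); open=[(2,0) g=3 f=6, (2,1) g=2 f=6, (2,2) g=1 f=6, (3,3) g=1 f=6, (4,0) g=3 f=4, (4,1) g=2 f=4, (4,2) g=1 f=4]; closed=[(3,0), (3,1), (3,2)]

step 1: expand (3,0) (f=4, h=2) → closed; open now [(2,0) g=3 f=6, (2,1) g=2 f=6, (2,2) g=1 f=6, (3,3) g=1 f=6, (4,0) g=3 f=4, (4,1) g=2 f=4, (4,2) g=1 f=4]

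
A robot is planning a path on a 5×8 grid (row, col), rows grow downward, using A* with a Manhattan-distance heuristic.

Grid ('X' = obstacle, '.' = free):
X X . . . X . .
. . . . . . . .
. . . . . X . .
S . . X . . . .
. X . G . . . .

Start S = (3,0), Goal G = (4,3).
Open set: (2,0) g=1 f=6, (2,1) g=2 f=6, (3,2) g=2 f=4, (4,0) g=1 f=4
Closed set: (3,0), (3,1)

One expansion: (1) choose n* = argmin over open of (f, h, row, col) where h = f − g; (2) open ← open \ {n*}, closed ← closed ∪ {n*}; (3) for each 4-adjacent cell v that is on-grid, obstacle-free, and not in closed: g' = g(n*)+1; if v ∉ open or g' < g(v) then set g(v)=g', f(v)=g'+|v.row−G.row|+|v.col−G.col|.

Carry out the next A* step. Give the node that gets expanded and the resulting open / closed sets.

step 1: expand (3,2) (f=4, h=2) → closed; open now [(2,0) g=1 f=6, (2,1) g=2 f=6, (2,2) g=3 f=6, (4,0) g=1 f=4, (4,2) g=3 f=4]

expanded=(3,2); open=[(2,0) g=1 f=6, (2,1) g=2 f=6, (2,2) g=3 f=6, (4,0) g=1 f=4, (4,2) g=3 f=4]; closed=[(3,0), (3,1), (3,2)]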